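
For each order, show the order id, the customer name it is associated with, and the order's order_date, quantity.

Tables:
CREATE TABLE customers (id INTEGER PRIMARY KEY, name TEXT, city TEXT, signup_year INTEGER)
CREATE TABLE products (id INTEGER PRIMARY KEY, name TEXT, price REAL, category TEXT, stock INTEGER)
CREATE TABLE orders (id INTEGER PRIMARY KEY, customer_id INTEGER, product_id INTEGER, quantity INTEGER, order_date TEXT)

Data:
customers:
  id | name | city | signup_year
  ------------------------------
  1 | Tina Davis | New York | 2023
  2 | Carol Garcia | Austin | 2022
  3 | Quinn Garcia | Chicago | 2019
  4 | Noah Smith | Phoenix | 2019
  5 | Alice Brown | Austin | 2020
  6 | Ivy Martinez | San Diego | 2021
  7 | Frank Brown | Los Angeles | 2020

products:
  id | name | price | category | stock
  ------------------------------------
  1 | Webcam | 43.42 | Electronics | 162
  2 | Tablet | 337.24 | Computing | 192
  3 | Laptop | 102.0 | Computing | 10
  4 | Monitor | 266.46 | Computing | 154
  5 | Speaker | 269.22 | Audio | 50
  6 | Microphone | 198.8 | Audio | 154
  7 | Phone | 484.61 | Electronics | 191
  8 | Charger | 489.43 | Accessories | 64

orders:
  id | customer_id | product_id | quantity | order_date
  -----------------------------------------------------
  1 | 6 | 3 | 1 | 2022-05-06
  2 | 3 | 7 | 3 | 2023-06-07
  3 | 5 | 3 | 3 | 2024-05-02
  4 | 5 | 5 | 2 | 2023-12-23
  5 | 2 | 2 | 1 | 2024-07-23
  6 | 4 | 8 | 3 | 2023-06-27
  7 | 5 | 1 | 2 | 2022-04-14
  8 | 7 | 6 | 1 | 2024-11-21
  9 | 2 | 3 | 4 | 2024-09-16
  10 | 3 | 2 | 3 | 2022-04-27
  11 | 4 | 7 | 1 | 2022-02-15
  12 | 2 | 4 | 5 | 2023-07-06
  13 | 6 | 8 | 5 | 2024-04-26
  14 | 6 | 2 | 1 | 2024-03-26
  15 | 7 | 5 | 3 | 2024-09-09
SELECT c.id, p.name AS customer, c.order_date, c.quantity FROM orders c JOIN customers p ON c.customer_id = p.id

Execution result:
id | customer | order_date | quantity
1 | Ivy Martinez | 2022-05-06 | 1
2 | Quinn Garcia | 2023-06-07 | 3
3 | Alice Brown | 2024-05-02 | 3
4 | Alice Brown | 2023-12-23 | 2
5 | Carol Garcia | 2024-07-23 | 1
6 | Noah Smith | 2023-06-27 | 3
7 | Alice Brown | 2022-04-14 | 2
8 | Frank Brown | 2024-11-21 | 1
9 | Carol Garcia | 2024-09-16 | 4
10 | Quinn Garcia | 2022-04-27 | 3
11 | Noah Smith | 2022-02-15 | 1
12 | Carol Garcia | 2023-07-06 | 5
13 | Ivy Martinez | 2024-04-26 | 5
14 | Ivy Martinez | 2024-03-26 | 1
15 | Frank Brown | 2024-09-09 | 3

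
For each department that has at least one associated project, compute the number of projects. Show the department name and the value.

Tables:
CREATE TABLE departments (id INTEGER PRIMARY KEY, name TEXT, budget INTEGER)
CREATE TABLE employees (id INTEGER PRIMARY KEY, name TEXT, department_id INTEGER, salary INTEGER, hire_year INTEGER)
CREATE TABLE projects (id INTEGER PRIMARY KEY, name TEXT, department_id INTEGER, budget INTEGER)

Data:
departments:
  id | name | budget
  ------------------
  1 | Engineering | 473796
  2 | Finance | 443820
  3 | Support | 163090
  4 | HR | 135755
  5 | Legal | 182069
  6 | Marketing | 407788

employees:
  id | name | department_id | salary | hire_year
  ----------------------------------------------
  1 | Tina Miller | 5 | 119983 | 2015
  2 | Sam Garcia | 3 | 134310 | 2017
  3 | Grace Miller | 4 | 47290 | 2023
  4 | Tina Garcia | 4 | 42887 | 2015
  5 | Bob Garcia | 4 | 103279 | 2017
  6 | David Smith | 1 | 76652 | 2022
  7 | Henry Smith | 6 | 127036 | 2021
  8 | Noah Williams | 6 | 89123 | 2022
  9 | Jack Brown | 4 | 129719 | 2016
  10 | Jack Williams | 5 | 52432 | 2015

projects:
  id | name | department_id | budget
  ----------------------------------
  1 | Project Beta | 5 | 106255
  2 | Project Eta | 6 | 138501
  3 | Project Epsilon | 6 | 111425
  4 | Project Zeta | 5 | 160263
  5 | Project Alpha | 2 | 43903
SELECT p.name, COUNT(*) AS n FROM projects c JOIN departments p ON c.department_id = p.id GROUP BY p.id, p.name

Execution result:
name | n
Finance | 1
Legal | 2
Marketing | 2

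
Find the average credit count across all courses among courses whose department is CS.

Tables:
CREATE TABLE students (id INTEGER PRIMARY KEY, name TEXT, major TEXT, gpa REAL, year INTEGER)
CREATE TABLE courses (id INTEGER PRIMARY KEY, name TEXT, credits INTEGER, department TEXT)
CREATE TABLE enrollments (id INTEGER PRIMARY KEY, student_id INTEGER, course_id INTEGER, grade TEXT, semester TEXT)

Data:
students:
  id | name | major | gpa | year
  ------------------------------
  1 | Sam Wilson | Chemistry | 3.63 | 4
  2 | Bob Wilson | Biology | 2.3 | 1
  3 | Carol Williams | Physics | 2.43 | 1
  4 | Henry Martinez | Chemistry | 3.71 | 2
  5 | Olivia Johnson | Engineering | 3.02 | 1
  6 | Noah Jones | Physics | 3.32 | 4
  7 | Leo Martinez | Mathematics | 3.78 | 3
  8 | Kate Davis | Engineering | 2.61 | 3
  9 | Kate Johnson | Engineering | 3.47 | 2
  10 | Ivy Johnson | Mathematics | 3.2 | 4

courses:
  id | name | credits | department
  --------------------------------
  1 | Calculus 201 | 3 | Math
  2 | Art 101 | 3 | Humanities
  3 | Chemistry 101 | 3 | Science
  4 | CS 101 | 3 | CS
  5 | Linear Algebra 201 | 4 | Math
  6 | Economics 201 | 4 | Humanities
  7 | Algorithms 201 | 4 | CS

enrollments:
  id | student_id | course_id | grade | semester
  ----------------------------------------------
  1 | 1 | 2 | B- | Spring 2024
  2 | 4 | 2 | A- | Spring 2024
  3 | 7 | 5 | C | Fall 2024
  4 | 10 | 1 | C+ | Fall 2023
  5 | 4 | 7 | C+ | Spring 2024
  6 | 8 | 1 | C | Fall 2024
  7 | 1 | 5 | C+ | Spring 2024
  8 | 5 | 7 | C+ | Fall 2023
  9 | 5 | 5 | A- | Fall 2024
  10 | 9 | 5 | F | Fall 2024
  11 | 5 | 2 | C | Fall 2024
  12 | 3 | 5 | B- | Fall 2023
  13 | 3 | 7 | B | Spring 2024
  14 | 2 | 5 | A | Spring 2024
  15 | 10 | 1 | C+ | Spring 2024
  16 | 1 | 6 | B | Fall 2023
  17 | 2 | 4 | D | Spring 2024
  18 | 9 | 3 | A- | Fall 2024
SELECT AVG(credits) FROM courses WHERE department = 'CS'

Execution result:
3.50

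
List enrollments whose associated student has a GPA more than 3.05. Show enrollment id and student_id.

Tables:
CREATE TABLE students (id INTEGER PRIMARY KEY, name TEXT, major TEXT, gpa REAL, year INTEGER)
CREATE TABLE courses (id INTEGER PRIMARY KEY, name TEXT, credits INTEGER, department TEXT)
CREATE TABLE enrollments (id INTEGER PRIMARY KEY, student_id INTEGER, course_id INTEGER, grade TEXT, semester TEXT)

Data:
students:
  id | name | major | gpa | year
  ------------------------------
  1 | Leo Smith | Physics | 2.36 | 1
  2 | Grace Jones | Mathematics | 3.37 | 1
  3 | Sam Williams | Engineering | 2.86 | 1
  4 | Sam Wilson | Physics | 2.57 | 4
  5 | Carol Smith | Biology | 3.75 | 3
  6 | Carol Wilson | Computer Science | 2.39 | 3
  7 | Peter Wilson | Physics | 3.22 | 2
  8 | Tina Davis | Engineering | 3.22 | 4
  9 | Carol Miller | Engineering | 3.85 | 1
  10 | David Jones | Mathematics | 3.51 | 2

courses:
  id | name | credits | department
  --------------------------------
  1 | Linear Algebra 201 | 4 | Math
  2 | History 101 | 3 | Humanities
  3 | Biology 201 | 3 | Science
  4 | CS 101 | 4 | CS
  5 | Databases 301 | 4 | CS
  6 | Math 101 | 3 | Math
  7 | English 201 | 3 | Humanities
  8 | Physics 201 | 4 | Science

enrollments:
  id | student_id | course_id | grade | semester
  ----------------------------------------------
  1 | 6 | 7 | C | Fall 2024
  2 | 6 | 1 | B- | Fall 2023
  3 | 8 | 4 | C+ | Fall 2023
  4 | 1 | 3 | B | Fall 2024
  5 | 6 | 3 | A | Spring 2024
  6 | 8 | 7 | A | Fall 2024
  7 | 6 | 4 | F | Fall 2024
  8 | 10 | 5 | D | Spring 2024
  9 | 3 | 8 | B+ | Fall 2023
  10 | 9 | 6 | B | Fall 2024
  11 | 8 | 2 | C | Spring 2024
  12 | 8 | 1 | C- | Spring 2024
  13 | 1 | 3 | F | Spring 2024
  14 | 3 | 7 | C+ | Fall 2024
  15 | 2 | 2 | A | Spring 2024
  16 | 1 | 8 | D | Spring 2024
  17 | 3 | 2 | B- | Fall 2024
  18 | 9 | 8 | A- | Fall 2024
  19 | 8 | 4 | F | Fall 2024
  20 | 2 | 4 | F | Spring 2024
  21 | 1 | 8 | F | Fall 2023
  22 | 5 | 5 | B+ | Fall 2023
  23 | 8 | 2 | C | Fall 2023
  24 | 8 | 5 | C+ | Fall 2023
SELECT id, student_id FROM enrollments WHERE student_id IN (SELECT id FROM students WHERE gpa > 3.05)

Execution result:
id | student_id
3 | 8
6 | 8
8 | 10
10 | 9
11 | 8
12 | 8
15 | 2
18 | 9
19 | 8
20 | 2
22 | 5
23 | 8
24 | 8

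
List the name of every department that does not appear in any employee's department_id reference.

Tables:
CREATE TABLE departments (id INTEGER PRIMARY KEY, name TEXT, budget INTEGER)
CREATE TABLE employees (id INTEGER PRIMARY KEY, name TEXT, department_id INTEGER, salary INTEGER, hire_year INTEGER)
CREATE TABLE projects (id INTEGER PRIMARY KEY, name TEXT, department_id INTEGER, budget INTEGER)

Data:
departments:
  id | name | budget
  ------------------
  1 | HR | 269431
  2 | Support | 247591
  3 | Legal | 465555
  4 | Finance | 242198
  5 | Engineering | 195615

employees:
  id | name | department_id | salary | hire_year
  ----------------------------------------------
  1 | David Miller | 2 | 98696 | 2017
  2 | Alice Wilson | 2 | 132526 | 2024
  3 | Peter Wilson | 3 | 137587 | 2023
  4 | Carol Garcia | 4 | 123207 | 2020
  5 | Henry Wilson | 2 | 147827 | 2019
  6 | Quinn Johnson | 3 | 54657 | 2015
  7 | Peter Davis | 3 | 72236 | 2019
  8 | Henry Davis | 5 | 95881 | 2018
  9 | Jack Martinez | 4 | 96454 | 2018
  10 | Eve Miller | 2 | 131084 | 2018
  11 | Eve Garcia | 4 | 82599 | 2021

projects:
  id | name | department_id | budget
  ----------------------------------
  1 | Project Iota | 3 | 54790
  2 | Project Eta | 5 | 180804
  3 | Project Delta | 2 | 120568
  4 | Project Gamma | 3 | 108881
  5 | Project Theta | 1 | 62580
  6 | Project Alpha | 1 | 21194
SELECT p.name FROM departments p LEFT JOIN employees c ON c.department_id = p.id WHERE c.id IS NULL

Execution result:
HR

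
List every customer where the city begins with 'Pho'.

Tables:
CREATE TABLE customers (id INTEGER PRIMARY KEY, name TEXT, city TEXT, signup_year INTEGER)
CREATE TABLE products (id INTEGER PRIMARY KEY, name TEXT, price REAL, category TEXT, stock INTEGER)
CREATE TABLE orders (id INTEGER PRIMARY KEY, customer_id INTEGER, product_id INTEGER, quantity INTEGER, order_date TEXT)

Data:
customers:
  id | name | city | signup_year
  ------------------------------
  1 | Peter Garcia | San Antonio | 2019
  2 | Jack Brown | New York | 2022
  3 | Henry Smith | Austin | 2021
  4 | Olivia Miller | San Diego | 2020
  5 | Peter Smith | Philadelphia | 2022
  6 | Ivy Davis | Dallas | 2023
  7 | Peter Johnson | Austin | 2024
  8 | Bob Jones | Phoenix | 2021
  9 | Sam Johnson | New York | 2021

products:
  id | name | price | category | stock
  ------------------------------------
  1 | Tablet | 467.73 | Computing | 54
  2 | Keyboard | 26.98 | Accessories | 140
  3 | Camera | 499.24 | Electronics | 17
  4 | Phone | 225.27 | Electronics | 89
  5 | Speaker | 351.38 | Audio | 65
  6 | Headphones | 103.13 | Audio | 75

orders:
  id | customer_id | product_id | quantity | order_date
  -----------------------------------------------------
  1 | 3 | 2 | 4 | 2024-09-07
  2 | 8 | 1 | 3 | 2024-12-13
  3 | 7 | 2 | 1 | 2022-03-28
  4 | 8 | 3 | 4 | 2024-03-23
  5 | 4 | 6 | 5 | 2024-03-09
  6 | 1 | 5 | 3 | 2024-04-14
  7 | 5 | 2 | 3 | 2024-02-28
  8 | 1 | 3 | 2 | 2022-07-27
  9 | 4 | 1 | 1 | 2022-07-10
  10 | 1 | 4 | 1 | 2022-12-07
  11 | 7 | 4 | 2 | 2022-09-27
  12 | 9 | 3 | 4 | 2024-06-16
SELECT name, city FROM customers WHERE city LIKE 'Pho%'

Execution result:
name | city
Bob Jones | Phoenix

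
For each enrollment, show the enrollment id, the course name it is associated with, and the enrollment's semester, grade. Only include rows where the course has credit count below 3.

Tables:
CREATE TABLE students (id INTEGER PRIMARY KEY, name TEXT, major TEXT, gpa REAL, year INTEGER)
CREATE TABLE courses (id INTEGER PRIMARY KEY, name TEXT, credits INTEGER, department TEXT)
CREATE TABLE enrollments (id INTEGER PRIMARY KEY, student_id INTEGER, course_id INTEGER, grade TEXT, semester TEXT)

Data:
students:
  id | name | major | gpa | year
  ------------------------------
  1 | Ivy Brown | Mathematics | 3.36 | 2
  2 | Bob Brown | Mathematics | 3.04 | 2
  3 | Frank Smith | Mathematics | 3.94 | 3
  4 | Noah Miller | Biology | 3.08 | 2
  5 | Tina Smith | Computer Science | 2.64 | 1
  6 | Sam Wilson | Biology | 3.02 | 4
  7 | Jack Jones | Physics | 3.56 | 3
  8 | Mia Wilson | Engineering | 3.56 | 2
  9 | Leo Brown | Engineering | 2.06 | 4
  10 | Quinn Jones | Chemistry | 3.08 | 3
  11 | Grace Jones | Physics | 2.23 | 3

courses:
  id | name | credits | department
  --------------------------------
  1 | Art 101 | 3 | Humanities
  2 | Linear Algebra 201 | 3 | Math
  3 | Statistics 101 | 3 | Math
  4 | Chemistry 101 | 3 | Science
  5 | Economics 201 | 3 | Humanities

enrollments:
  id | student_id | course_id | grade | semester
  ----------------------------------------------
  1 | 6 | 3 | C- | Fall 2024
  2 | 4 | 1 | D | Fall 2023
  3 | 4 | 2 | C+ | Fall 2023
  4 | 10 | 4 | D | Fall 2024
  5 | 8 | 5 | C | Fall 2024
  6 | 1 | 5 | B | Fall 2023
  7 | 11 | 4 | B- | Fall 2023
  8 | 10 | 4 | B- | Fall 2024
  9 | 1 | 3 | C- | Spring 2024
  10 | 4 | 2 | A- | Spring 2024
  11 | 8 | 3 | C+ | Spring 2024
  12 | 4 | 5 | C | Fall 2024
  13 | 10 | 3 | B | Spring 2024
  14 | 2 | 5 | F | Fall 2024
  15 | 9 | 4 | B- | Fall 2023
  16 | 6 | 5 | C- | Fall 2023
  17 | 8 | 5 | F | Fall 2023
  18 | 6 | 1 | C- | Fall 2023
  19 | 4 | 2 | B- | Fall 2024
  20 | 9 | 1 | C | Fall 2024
SELECT c.id, p.name AS course, c.semester, c.grade FROM enrollments c JOIN courses p ON c.course_id = p.id WHERE p.credits < 3

Execution result:
(no rows)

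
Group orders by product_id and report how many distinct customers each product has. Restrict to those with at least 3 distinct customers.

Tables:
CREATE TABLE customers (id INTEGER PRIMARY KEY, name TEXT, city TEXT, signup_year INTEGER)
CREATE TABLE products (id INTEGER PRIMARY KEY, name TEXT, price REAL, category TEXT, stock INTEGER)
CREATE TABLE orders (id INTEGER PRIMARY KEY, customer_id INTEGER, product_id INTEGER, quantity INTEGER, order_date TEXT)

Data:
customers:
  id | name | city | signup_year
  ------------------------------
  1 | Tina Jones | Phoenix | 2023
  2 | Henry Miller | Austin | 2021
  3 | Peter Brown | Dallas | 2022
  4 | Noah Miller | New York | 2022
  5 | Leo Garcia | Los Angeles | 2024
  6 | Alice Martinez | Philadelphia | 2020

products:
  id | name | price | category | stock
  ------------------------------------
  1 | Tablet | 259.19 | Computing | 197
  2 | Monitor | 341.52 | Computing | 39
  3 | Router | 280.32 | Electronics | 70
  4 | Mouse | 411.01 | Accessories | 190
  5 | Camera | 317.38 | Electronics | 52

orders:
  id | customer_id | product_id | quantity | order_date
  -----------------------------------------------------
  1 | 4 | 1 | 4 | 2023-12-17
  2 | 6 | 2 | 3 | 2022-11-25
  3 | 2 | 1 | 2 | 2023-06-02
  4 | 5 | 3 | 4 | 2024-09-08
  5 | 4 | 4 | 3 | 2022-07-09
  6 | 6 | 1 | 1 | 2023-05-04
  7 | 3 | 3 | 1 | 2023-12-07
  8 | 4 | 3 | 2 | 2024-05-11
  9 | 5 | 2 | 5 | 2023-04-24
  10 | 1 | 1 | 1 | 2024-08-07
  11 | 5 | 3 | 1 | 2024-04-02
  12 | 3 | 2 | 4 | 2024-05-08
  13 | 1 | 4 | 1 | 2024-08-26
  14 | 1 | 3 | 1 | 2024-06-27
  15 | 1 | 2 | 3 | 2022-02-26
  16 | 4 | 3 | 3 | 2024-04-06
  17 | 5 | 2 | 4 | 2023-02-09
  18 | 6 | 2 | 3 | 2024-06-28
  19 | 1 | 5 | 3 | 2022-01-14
SELECT product_id, COUNT(DISTINCT customer_id) AS distinct_customer_count FROM orders GROUP BY product_id HAVING COUNT(DISTINCT customer_id) >= 3

Execution result:
product_id | distinct_customer_count
1 | 4
2 | 4
3 | 4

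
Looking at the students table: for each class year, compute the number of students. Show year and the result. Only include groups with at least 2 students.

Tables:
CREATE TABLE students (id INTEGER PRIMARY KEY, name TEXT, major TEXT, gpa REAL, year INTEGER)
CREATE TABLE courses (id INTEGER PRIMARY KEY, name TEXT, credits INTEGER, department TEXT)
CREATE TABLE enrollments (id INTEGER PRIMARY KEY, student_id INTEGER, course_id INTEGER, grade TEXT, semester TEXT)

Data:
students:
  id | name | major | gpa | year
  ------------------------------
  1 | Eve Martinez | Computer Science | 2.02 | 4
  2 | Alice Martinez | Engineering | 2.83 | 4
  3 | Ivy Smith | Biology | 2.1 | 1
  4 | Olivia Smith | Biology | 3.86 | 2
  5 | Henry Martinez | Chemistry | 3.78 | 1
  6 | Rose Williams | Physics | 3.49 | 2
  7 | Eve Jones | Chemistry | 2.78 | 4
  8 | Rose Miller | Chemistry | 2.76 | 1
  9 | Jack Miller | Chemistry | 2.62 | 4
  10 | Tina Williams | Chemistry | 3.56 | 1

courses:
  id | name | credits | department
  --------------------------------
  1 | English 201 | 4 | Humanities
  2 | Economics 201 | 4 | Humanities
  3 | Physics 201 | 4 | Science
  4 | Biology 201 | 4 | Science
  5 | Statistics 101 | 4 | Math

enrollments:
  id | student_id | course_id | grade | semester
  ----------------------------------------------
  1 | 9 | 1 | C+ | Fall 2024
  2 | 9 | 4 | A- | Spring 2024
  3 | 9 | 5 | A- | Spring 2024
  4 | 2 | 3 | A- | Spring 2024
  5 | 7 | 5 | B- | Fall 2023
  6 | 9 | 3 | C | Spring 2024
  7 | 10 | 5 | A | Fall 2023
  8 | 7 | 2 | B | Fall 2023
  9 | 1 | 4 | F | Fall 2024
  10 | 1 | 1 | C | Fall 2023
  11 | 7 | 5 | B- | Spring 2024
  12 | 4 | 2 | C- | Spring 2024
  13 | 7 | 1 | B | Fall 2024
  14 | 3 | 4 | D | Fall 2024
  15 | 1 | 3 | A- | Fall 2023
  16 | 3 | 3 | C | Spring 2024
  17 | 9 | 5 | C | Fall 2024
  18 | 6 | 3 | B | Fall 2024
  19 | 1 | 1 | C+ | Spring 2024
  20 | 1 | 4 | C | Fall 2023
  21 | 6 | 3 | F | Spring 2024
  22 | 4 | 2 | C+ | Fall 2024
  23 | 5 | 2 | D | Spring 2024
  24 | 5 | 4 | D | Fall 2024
SELECT year, COUNT(*) AS n FROM students GROUP BY year HAVING COUNT(*) >= 2

Execution result:
year | n
1 | 4
2 | 2
4 | 4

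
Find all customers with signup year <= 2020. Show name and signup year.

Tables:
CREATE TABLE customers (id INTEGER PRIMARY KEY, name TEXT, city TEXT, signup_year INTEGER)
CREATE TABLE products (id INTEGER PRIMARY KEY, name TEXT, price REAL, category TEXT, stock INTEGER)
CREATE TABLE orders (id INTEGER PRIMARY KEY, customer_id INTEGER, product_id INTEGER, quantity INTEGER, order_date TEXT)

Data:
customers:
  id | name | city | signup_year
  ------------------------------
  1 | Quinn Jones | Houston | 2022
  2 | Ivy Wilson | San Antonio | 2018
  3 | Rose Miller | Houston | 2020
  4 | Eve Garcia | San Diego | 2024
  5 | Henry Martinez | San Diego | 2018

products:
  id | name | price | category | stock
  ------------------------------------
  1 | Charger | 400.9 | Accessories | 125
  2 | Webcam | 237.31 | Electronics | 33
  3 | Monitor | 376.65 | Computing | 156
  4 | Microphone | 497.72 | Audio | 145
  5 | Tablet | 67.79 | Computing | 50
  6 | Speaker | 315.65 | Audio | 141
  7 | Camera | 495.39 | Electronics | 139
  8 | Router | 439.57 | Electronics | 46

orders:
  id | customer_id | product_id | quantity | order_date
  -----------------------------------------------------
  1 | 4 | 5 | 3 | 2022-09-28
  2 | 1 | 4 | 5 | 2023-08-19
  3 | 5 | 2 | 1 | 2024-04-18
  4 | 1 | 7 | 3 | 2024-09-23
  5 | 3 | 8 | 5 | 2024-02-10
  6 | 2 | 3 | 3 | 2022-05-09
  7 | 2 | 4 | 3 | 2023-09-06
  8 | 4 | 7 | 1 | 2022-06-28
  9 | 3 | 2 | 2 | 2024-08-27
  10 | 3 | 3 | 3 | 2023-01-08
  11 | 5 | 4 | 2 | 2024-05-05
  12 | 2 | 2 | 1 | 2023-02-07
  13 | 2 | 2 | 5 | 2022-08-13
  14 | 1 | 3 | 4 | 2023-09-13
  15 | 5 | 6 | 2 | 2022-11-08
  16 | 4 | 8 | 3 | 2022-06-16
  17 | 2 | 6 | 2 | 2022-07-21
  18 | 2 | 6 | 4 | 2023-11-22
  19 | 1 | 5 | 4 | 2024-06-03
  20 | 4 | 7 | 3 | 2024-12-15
SELECT name, signup_year FROM customers WHERE signup_year <= 2020

Execution result:
name | signup_year
Ivy Wilson | 2018
Rose Miller | 2020
Henry Martinez | 2018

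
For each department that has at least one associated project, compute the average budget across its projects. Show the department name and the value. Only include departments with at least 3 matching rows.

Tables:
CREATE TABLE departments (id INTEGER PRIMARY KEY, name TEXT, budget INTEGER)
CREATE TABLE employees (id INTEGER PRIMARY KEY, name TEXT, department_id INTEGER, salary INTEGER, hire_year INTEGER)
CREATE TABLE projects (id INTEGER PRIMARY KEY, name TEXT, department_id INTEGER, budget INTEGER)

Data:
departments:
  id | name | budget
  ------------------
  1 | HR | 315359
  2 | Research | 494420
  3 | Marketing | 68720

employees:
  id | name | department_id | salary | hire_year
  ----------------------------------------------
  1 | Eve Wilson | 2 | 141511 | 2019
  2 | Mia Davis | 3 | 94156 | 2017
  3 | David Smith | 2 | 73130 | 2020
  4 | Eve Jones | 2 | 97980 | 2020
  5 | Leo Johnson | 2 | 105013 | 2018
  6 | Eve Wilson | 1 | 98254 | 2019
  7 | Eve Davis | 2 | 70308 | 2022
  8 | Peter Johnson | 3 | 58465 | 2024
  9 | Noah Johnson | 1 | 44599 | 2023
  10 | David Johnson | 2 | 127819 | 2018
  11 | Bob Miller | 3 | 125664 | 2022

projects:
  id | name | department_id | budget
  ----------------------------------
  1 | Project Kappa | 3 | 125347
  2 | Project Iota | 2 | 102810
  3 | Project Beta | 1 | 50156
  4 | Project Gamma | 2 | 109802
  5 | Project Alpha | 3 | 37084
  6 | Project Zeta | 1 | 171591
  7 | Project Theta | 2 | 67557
SELECT p.name, AVG(c.budget) AS avg_budget FROM projects c JOIN departments p ON c.department_id = p.id GROUP BY p.id, p.name HAVING COUNT(*) >= 3

Execution result:
name | avg_budget
Research | 93389.67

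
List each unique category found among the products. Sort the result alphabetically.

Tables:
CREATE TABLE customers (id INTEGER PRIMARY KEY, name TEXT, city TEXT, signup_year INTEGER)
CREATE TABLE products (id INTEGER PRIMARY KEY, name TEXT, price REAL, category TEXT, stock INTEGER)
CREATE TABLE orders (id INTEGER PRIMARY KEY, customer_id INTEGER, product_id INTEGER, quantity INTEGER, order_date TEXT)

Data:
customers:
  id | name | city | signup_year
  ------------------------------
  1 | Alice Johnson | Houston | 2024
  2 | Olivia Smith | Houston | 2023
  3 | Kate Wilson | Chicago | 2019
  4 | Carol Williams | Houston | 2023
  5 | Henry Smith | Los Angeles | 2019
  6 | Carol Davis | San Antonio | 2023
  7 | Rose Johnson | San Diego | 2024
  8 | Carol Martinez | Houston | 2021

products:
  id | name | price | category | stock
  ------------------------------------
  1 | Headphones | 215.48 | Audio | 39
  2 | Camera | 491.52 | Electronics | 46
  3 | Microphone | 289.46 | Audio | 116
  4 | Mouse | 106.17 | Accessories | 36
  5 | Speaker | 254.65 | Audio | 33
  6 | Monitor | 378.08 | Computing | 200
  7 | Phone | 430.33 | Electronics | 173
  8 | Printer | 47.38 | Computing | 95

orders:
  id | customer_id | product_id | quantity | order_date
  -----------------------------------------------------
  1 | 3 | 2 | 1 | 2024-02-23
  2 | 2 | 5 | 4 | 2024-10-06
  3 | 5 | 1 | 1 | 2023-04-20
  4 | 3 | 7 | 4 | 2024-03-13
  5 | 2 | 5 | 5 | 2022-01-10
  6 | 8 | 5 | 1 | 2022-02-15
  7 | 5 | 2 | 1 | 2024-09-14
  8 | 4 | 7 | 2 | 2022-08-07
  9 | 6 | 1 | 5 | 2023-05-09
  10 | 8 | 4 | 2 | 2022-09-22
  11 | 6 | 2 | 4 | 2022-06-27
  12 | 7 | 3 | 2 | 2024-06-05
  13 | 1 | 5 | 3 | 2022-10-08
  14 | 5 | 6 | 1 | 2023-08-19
SELECT DISTINCT category FROM products ORDER BY category

Execution result:
category
Accessories
Audio
Computing
Electronics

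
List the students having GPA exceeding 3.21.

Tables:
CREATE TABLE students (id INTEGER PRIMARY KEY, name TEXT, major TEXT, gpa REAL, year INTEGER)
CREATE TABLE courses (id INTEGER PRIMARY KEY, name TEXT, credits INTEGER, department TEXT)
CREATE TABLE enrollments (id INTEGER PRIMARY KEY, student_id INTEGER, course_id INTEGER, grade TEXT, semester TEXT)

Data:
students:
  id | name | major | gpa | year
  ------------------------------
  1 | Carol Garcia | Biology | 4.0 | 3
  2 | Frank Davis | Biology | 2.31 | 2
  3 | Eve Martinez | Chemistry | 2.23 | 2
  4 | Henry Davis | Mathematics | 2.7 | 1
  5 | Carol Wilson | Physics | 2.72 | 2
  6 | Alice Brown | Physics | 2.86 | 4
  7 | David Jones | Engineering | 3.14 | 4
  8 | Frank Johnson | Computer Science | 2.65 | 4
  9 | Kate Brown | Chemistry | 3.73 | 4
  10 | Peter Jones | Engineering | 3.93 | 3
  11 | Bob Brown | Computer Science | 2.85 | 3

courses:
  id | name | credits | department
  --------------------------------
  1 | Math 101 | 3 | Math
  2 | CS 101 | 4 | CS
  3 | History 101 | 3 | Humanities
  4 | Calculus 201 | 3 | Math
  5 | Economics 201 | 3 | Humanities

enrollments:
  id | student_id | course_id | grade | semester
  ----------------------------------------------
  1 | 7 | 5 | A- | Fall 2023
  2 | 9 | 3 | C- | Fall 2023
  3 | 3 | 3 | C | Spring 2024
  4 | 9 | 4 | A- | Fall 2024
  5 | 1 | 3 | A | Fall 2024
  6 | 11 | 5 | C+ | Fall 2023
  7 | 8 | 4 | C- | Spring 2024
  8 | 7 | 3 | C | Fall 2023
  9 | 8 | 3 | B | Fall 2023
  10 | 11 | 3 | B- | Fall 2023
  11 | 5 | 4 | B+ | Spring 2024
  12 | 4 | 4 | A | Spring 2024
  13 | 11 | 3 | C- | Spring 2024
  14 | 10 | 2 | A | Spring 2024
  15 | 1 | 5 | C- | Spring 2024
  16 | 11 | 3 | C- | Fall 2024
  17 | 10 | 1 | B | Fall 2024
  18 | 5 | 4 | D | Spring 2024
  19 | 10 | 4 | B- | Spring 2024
SELECT name, gpa FROM students WHERE gpa > 3.21

Execution result:
name | gpa
Carol Garcia | 4.00
Kate Brown | 3.73
Peter Jones | 3.93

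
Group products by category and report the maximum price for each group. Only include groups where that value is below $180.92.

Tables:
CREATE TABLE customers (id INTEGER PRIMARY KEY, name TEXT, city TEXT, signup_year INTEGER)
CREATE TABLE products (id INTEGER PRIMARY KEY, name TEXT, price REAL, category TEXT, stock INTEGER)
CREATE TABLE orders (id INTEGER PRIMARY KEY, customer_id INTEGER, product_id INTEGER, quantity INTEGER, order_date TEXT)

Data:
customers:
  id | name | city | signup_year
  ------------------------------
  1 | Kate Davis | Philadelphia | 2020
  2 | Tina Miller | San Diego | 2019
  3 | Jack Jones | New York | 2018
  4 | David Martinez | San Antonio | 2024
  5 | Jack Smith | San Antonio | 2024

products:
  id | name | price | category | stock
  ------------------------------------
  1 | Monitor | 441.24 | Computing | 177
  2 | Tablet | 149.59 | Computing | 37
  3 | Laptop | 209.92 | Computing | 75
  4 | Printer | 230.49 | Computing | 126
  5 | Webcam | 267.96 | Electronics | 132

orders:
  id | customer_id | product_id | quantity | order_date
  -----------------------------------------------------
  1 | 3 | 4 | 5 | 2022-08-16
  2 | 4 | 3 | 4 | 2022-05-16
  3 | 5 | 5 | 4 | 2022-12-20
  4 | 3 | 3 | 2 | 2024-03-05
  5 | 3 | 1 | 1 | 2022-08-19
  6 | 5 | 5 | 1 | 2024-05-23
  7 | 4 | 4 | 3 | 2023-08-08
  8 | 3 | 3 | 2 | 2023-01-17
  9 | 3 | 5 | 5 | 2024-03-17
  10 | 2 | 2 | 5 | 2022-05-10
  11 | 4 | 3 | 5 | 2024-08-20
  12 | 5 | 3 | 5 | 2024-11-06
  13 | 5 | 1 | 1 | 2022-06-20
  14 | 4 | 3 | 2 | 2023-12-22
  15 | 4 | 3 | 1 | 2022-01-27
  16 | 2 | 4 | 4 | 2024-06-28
SELECT category, MAX(price) AS max_price FROM products GROUP BY category HAVING MAX(price) < 180.92

Execution result:
(no rows)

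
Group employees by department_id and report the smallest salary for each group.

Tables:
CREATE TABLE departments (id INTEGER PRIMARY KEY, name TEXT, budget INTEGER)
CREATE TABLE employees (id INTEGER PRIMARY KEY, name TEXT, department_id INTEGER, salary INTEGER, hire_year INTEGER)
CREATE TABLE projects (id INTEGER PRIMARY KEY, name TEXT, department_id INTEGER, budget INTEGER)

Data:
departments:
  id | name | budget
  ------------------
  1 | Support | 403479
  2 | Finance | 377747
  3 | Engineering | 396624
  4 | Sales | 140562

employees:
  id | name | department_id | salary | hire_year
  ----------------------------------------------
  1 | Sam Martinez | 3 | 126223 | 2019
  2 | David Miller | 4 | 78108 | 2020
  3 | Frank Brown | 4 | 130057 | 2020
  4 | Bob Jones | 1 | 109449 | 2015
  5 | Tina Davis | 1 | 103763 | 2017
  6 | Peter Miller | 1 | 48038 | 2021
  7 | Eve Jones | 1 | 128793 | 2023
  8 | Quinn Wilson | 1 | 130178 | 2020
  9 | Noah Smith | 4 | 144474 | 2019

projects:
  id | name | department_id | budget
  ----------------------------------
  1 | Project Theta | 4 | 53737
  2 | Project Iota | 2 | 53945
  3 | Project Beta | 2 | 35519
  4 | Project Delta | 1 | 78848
SELECT department_id, MIN(salary) AS min_salary FROM employees GROUP BY department_id

Execution result:
department_id | min_salary
1 | 48038
3 | 126223
4 | 78108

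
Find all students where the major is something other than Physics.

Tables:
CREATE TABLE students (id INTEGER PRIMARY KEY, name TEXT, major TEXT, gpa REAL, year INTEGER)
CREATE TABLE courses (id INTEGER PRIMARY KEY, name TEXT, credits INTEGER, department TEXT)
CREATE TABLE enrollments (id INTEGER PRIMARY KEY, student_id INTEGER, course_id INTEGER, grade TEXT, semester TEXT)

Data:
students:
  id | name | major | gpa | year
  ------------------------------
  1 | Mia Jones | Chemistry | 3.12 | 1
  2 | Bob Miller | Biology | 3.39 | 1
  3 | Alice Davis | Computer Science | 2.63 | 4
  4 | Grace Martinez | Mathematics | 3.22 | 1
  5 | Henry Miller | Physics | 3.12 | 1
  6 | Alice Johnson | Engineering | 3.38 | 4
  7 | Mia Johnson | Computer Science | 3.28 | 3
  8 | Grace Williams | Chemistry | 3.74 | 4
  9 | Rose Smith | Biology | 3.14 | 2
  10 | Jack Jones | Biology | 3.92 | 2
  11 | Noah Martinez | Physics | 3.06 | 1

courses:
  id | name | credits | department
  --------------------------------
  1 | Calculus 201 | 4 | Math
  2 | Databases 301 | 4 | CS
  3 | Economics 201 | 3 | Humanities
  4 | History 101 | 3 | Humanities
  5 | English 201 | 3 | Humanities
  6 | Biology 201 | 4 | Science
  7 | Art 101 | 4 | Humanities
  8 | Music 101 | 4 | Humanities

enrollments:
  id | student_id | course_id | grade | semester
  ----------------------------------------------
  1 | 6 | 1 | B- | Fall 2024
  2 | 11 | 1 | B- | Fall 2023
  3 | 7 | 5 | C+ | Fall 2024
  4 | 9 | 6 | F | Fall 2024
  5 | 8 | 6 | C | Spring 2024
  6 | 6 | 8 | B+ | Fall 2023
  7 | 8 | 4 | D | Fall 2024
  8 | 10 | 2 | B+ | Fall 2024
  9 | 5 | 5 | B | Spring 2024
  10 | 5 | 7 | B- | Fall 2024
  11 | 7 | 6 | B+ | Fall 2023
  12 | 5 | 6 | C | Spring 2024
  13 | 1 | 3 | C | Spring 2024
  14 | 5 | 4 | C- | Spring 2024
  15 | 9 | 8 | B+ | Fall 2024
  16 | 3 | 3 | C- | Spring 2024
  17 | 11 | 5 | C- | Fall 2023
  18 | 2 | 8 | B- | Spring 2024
SELECT name, major FROM students WHERE major <> 'Physics'

Execution result:
name | major
Mia Jones | Chemistry
Bob Miller | Biology
Alice Davis | Computer Science
Grace Martinez | Mathematics
Alice Johnson | Engineering
Mia Johnson | Computer Science
Grace Williams | Chemistry
Rose Smith | Biology
Jack Jones | Biology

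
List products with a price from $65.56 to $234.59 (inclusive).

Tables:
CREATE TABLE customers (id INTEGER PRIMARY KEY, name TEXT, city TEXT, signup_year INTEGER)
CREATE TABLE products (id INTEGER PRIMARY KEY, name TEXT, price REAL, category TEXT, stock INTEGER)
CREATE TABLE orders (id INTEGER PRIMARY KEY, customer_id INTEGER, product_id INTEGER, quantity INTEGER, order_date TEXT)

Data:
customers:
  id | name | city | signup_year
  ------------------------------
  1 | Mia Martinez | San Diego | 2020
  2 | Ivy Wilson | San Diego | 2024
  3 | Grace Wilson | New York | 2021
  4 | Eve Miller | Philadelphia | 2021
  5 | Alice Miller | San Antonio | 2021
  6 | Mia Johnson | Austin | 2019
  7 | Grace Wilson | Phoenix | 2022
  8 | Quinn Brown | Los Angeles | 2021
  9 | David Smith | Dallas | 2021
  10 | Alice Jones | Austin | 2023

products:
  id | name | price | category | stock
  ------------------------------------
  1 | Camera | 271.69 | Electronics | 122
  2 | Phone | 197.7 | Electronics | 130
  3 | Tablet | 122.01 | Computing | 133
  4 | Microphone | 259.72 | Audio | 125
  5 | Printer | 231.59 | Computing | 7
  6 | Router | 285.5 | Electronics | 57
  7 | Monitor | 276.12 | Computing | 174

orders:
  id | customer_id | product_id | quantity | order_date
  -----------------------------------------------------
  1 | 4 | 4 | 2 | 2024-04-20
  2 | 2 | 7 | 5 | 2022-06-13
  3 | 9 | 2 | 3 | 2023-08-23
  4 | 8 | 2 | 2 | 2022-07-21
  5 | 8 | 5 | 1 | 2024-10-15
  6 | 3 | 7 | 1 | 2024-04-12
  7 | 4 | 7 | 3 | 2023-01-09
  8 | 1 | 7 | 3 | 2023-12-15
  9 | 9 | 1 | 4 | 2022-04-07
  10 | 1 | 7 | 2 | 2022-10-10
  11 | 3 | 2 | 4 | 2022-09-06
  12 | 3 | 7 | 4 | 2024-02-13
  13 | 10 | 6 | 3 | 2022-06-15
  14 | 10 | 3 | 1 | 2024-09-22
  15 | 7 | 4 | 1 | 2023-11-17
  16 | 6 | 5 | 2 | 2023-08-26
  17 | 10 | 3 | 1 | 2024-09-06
SELECT name, price FROM products WHERE price BETWEEN 65.56 AND 234.59

Execution result:
name | price
Phone | 197.70
Tablet | 122.01
Printer | 231.59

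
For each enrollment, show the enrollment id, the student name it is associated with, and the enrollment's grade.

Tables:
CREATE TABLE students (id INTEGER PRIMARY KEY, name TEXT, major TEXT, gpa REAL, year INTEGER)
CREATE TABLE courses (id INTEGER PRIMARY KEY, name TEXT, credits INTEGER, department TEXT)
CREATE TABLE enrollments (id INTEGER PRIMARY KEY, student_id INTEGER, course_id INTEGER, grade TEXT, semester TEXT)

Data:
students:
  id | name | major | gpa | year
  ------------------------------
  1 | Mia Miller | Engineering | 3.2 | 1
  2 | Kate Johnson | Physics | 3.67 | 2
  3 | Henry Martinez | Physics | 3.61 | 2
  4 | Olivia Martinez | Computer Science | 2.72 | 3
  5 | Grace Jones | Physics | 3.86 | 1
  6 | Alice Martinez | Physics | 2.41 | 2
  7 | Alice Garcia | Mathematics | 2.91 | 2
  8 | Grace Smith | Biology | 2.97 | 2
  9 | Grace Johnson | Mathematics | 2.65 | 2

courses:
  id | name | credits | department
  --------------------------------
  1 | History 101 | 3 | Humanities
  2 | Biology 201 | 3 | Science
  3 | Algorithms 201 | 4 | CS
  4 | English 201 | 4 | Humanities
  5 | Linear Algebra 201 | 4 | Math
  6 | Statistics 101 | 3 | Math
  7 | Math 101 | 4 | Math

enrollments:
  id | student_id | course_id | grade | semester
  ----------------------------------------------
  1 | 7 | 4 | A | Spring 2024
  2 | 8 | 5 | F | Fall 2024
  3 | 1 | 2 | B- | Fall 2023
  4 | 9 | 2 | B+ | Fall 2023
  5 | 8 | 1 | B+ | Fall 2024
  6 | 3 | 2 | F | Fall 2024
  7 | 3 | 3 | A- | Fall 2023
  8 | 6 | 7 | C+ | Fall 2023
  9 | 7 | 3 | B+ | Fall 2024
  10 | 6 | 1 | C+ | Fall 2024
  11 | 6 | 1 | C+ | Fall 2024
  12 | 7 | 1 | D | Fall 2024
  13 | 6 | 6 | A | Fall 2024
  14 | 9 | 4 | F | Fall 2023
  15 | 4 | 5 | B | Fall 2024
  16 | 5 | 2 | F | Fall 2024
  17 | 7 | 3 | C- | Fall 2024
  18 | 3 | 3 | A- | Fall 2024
SELECT c.id, p.name AS student, c.grade FROM enrollments c JOIN students p ON c.student_id = p.id

Execution result:
id | student | grade
1 | Alice Garcia | A
2 | Grace Smith | F
3 | Mia Miller | B-
4 | Grace Johnson | B+
5 | Grace Smith | B+
6 | Henry Martinez | F
7 | Henry Martinez | A-
8 | Alice Martinez | C+
9 | Alice Garcia | B+
10 | Alice Martinez | C+
11 | Alice Martinez | C+
12 | Alice Garcia | D
13 | Alice Martinez | A
14 | Grace Johnson | F
15 | Olivia Martinez | B
16 | Grace Jones | F
17 | Alice Garcia | C-
18 | Henry Martinez | A-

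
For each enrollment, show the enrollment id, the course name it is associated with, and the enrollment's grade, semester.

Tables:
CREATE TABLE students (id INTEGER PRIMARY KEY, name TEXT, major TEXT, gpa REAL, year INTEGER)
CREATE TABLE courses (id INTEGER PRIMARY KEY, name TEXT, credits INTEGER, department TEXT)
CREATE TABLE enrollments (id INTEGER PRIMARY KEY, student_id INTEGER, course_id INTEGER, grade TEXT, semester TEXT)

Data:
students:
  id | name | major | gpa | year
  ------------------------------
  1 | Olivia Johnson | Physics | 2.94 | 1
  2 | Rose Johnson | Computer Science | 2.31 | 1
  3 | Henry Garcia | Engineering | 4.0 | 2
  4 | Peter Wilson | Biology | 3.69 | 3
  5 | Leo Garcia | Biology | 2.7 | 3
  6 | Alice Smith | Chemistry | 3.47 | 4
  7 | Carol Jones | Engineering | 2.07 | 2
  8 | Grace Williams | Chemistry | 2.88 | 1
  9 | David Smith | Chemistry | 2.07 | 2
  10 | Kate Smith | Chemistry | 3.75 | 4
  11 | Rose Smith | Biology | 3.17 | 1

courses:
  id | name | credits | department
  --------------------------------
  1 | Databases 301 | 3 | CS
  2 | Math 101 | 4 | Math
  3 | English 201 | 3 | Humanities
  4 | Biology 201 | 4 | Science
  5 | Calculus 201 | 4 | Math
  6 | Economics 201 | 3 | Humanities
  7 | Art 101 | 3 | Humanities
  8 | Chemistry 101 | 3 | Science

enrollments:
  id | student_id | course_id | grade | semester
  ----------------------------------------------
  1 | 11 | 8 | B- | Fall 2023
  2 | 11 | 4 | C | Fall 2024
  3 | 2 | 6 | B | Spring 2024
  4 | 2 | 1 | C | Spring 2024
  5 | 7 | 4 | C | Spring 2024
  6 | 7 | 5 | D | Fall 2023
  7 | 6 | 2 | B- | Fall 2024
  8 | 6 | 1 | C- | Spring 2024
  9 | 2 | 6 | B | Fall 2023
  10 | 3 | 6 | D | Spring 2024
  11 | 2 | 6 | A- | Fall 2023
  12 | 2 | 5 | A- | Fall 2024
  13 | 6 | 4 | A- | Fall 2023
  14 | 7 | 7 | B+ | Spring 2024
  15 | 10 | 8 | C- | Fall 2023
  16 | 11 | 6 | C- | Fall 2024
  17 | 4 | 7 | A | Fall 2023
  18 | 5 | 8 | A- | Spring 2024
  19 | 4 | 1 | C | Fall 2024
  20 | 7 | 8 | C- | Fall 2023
SELECT c.id, p.name AS course, c.grade, c.semester FROM enrollments c JOIN courses p ON c.course_id = p.id

Execution result:
id | course | grade | semester
1 | Chemistry 101 | B- | Fall 2023
2 | Biology 201 | C | Fall 2024
3 | Economics 201 | B | Spring 2024
4 | Databases 301 | C | Spring 2024
5 | Biology 201 | C | Spring 2024
6 | Calculus 201 | D | Fall 2023
7 | Math 101 | B- | Fall 2024
8 | Databases 301 | C- | Spring 2024
9 | Economics 201 | B | Fall 2023
10 | Economics 201 | D | Spring 2024
11 | Economics 201 | A- | Fall 2023
12 | Calculus 201 | A- | Fall 2024
13 | Biology 201 | A- | Fall 2023
14 | Art 101 | B+ | Spring 2024
15 | Chemistry 101 | C- | Fall 2023
16 | Economics 201 | C- | Fall 2024
17 | Art 101 | A | Fall 2023
18 | Chemistry 101 | A- | Spring 2024
19 | Databases 301 | C | Fall 2024
20 | Chemistry 101 | C- | Fall 2023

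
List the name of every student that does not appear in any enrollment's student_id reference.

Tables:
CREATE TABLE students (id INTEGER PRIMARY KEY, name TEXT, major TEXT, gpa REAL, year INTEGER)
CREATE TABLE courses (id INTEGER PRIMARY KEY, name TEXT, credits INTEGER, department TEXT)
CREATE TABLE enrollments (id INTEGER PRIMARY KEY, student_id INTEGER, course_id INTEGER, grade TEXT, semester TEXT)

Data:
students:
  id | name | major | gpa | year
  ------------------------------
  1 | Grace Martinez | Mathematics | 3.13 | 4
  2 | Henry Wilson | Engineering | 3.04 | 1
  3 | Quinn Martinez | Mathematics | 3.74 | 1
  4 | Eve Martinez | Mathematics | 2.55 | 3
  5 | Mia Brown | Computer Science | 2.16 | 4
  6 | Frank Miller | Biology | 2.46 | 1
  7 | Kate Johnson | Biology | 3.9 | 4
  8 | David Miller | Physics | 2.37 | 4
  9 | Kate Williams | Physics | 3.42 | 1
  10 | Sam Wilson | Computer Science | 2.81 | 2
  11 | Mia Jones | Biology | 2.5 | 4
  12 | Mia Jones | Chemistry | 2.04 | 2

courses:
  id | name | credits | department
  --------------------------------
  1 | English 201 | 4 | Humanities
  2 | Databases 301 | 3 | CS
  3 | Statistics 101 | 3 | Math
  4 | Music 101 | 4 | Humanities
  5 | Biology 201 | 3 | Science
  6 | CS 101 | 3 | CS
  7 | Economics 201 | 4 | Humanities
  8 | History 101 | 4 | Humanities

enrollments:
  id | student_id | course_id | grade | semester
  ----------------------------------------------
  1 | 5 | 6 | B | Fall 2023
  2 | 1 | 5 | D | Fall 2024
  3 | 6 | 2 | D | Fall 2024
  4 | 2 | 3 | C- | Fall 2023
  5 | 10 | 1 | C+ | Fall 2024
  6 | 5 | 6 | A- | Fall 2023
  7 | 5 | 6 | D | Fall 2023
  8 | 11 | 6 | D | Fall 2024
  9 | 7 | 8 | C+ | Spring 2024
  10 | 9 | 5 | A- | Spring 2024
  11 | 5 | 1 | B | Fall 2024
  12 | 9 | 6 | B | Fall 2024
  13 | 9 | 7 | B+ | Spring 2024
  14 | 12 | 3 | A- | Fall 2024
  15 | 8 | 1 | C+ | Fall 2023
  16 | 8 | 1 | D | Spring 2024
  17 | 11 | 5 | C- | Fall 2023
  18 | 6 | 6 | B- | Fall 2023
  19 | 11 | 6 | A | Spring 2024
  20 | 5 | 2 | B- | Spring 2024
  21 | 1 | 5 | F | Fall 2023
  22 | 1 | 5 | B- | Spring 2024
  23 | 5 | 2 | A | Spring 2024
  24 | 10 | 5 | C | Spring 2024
SELECT p.name FROM students p LEFT JOIN enrollments c ON c.student_id = p.id WHERE c.id IS NULL

Execution result:
name
Quinn Martinez
Eve Martinez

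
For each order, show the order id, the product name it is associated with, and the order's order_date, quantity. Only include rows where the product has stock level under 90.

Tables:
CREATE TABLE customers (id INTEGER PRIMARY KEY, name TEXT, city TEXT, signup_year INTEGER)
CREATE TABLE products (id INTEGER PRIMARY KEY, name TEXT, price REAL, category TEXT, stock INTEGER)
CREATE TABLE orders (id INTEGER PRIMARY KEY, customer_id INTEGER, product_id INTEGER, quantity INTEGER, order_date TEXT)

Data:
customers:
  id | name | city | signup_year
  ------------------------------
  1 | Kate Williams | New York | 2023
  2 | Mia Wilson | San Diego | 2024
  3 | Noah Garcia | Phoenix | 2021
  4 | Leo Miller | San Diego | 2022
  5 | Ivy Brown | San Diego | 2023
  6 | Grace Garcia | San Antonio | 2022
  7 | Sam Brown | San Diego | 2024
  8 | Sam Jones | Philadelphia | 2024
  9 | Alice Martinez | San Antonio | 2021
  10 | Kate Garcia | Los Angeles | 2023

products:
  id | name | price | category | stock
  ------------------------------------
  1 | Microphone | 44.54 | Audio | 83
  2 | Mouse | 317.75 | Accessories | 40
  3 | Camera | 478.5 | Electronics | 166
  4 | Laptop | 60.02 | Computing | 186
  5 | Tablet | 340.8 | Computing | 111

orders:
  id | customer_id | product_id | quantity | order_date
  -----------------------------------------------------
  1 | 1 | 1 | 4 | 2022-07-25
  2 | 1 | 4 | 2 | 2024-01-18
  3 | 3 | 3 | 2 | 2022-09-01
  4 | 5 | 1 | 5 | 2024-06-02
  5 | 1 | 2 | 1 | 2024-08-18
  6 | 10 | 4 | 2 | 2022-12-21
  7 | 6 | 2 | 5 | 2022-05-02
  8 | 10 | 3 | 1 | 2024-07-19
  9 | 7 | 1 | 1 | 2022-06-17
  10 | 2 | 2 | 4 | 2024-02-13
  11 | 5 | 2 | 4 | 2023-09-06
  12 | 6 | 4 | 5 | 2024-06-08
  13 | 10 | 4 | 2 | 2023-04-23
SELECT c.id, p.name AS product, c.order_date, c.quantity FROM orders c JOIN products p ON c.product_id = p.id WHERE p.stock < 90

Execution result:
id | product | order_date | quantity
1 | Microphone | 2022-07-25 | 4
4 | Microphone | 2024-06-02 | 5
5 | Mouse | 2024-08-18 | 1
7 | Mouse | 2022-05-02 | 5
9 | Microphone | 2022-06-17 | 1
10 | Mouse | 2024-02-13 | 4
11 | Mouse | 2023-09-06 | 4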